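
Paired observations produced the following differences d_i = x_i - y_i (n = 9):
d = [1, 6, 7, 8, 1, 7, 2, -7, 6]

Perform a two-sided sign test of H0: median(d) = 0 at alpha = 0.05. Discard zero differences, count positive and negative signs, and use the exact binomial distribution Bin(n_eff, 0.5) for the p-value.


Step 1: Discard zero differences. Original n = 9; n_eff = number of nonzero differences = 9.
Nonzero differences (with sign): +1, +6, +7, +8, +1, +7, +2, -7, +6
Step 2: Count signs: positive = 8, negative = 1.
Step 3: Under H0: P(positive) = 0.5, so the number of positives S ~ Bin(9, 0.5).
Step 4: Two-sided exact p-value = sum of Bin(9,0.5) probabilities at or below the observed probability = 0.039062.
Step 5: alpha = 0.05. reject H0.

n_eff = 9, pos = 8, neg = 1, p = 0.039062, reject H0.


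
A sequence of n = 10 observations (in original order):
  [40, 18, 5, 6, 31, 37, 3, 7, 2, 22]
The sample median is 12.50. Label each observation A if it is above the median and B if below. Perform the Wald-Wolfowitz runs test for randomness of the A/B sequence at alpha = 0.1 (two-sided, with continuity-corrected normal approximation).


Step 1: Compute median = 12.50; label A = above, B = below.
Labels in order: AABBAABBBA  (n_A = 5, n_B = 5)
Step 2: Count runs R = 5.
Step 3: Under H0 (random ordering), E[R] = 2*n_A*n_B/(n_A+n_B) + 1 = 2*5*5/10 + 1 = 6.0000.
        Var[R] = 2*n_A*n_B*(2*n_A*n_B - n_A - n_B) / ((n_A+n_B)^2 * (n_A+n_B-1)) = 2000/900 = 2.2222.
        SD[R] = 1.4907.
Step 4: Continuity-corrected z = (R + 0.5 - E[R]) / SD[R] = (5 + 0.5 - 6.0000) / 1.4907 = -0.3354.
Step 5: Two-sided p-value via normal approximation = 2*(1 - Phi(|z|)) = 0.737316.
Step 6: alpha = 0.1. fail to reject H0.

R = 5, z = -0.3354, p = 0.737316, fail to reject H0.


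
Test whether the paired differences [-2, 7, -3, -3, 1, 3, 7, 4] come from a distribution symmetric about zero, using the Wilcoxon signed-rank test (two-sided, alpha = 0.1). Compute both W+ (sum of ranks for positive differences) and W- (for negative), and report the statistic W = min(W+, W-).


Step 1: Drop any zero differences (none here) and take |d_i|.
|d| = [2, 7, 3, 3, 1, 3, 7, 4]
Step 2: Midrank |d_i| (ties get averaged ranks).
ranks: |2|->2, |7|->7.5, |3|->4, |3|->4, |1|->1, |3|->4, |7|->7.5, |4|->6
Step 3: Attach original signs; sum ranks with positive sign and with negative sign.
W+ = 7.5 + 1 + 4 + 7.5 + 6 = 26
W- = 2 + 4 + 4 = 10
(Check: W+ + W- = 36 should equal n(n+1)/2 = 36.)
Step 4: Test statistic W = min(W+, W-) = 10.
Step 5: Ties in |d|, so use the tie-corrected normal approximation.
        E[W] = n(n+1)/4 = 8*9/4 = 18.
        Tie groups: |d|=3 (t=3), |d|=7 (t=2); sum(t^3 - t) = 30.
        Var[W] = n(n+1)(2n+1)/24 - sum(t^3-t)/48 = 1224/24 - 30/48 = 50.375.
        z = (W - E[W]) / sqrt(Var[W]) = (10 - 18) / 7.0975 = -1.1272.
        Two-sided p = 2*Phi(z) = 0.259678.
Step 6: alpha = 0.1. fail to reject H0.

W+ = 26, W- = 10, W = min = 10, p = 0.259678, fail to reject H0.


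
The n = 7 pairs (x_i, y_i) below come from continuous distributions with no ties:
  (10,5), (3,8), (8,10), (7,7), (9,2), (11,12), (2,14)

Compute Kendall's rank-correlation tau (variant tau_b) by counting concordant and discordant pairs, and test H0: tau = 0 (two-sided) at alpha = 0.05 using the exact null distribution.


Step 1: Enumerate the 21 unordered pairs (i,j) with i<j and classify each by sign(x_j-x_i) * sign(y_j-y_i).
  (1,2):dx=-7,dy=+3->D; (1,3):dx=-2,dy=+5->D; (1,4):dx=-3,dy=+2->D; (1,5):dx=-1,dy=-3->C
  (1,6):dx=+1,dy=+7->C; (1,7):dx=-8,dy=+9->D; (2,3):dx=+5,dy=+2->C; (2,4):dx=+4,dy=-1->D
  (2,5):dx=+6,dy=-6->D; (2,6):dx=+8,dy=+4->C; (2,7):dx=-1,dy=+6->D; (3,4):dx=-1,dy=-3->C
  (3,5):dx=+1,dy=-8->D; (3,6):dx=+3,dy=+2->C; (3,7):dx=-6,dy=+4->D; (4,5):dx=+2,dy=-5->D
  (4,6):dx=+4,dy=+5->C; (4,7):dx=-5,dy=+7->D; (5,6):dx=+2,dy=+10->C; (5,7):dx=-7,dy=+12->D
  (6,7):dx=-9,dy=+2->D
Step 2: C = 8, D = 13, total pairs = 21.
Step 3: tau = (C - D)/(n(n-1)/2) = (8 - 13)/21 = -0.238095.
Step 4: Exact two-sided p-value (enumerate n! = 5040 permutations of y under H0): p = 0.561905.
Step 5: alpha = 0.05. fail to reject H0.

tau_b = -0.2381 (C=8, D=13), p = 0.561905, fail to reject H0.


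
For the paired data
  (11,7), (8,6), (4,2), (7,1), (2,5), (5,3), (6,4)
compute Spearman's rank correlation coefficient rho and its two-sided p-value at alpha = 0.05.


Step 1: Rank x and y separately (midranks; no ties here).
rank(x): 11->7, 8->6, 4->2, 7->5, 2->1, 5->3, 6->4
rank(y): 7->7, 6->6, 2->2, 1->1, 5->5, 3->3, 4->4
Step 2: d_i = R_x(i) - R_y(i); compute d_i^2.
  (7-7)^2=0, (6-6)^2=0, (2-2)^2=0, (5-1)^2=16, (1-5)^2=16, (3-3)^2=0, (4-4)^2=0
sum(d^2) = 32.
Step 3: rho = 1 - 6*32 / (7*(7^2 - 1)) = 1 - 192/336 = 0.428571.
Step 4: Under H0, t = rho * sqrt((n-2)/(1-rho^2)) = 1.0607 ~ t(5).
Step 5: Two-sided p-value from the t-distribution with 5 df = 0.337368.
Step 6: alpha = 0.05. fail to reject H0.

rho = 0.4286, p = 0.337368, fail to reject H0 at alpha = 0.05.


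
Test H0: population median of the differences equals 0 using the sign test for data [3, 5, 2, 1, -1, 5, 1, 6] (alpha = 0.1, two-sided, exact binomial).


Step 1: Discard zero differences. Original n = 8; n_eff = number of nonzero differences = 8.
Nonzero differences (with sign): +3, +5, +2, +1, -1, +5, +1, +6
Step 2: Count signs: positive = 7, negative = 1.
Step 3: Under H0: P(positive) = 0.5, so the number of positives S ~ Bin(8, 0.5).
Step 4: Two-sided exact p-value = sum of Bin(8,0.5) probabilities at or below the observed probability = 0.070312.
Step 5: alpha = 0.1. reject H0.

n_eff = 8, pos = 7, neg = 1, p = 0.070312, reject H0.


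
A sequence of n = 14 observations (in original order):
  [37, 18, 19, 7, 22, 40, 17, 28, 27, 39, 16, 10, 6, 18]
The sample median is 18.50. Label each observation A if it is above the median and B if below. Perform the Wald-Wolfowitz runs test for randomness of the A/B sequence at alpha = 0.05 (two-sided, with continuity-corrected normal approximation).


Step 1: Compute median = 18.50; label A = above, B = below.
Labels in order: ABABAABAAABBBB  (n_A = 7, n_B = 7)
Step 2: Count runs R = 8.
Step 3: Under H0 (random ordering), E[R] = 2*n_A*n_B/(n_A+n_B) + 1 = 2*7*7/14 + 1 = 8.0000.
        Var[R] = 2*n_A*n_B*(2*n_A*n_B - n_A - n_B) / ((n_A+n_B)^2 * (n_A+n_B-1)) = 8232/2548 = 3.2308.
        SD[R] = 1.7974.
Step 4: R = E[R], so z = 0 with no continuity correction.
Step 5: Two-sided p-value via normal approximation = 2*(1 - Phi(|z|)) = 1.000000.
Step 6: alpha = 0.05. fail to reject H0.

R = 8, z = 0.0000, p = 1.000000, fail to reject H0.


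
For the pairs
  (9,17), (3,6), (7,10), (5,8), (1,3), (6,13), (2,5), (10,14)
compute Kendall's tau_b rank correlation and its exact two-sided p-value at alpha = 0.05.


Step 1: Enumerate the 28 unordered pairs (i,j) with i<j and classify each by sign(x_j-x_i) * sign(y_j-y_i).
  (1,2):dx=-6,dy=-11->C; (1,3):dx=-2,dy=-7->C; (1,4):dx=-4,dy=-9->C; (1,5):dx=-8,dy=-14->C
  (1,6):dx=-3,dy=-4->C; (1,7):dx=-7,dy=-12->C; (1,8):dx=+1,dy=-3->D; (2,3):dx=+4,dy=+4->C
  (2,4):dx=+2,dy=+2->C; (2,5):dx=-2,dy=-3->C; (2,6):dx=+3,dy=+7->C; (2,7):dx=-1,dy=-1->C
  (2,8):dx=+7,dy=+8->C; (3,4):dx=-2,dy=-2->C; (3,5):dx=-6,dy=-7->C; (3,6):dx=-1,dy=+3->D
  (3,7):dx=-5,dy=-5->C; (3,8):dx=+3,dy=+4->C; (4,5):dx=-4,dy=-5->C; (4,6):dx=+1,dy=+5->C
  (4,7):dx=-3,dy=-3->C; (4,8):dx=+5,dy=+6->C; (5,6):dx=+5,dy=+10->C; (5,7):dx=+1,dy=+2->C
  (5,8):dx=+9,dy=+11->C; (6,7):dx=-4,dy=-8->C; (6,8):dx=+4,dy=+1->C; (7,8):dx=+8,dy=+9->C
Step 2: C = 26, D = 2, total pairs = 28.
Step 3: tau = (C - D)/(n(n-1)/2) = (26 - 2)/28 = 0.857143.
Step 4: Exact two-sided p-value (enumerate n! = 40320 permutations of y under H0): p = 0.001736.
Step 5: alpha = 0.05. reject H0.

tau_b = 0.8571 (C=26, D=2), p = 0.001736, reject H0.


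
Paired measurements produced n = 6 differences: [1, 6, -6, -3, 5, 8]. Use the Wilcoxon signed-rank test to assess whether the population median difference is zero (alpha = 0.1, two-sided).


Step 1: Drop any zero differences (none here) and take |d_i|.
|d| = [1, 6, 6, 3, 5, 8]
Step 2: Midrank |d_i| (ties get averaged ranks).
ranks: |1|->1, |6|->4.5, |6|->4.5, |3|->2, |5|->3, |8|->6
Step 3: Attach original signs; sum ranks with positive sign and with negative sign.
W+ = 1 + 4.5 + 3 + 6 = 14.5
W- = 4.5 + 2 = 6.5
(Check: W+ + W- = 21 should equal n(n+1)/2 = 21.)
Step 4: Test statistic W = min(W+, W-) = 6.5.
Step 5: Ties in |d|, so use the tie-corrected normal approximation.
        E[W] = n(n+1)/4 = 6*7/4 = 10.5.
        Tie groups: |d|=6 (t=2); sum(t^3 - t) = 6.
        Var[W] = n(n+1)(2n+1)/24 - sum(t^3-t)/48 = 546/24 - 6/48 = 22.625.
        z = (W - E[W]) / sqrt(Var[W]) = (6.5 - 10.5) / 4.7566 = -0.8409.
        Two-sided p = 2*Phi(z) = 0.400381.
Step 6: alpha = 0.1. fail to reject H0.

W+ = 14.5, W- = 6.5, W = min = 6.5, p = 0.400381, fail to reject H0.


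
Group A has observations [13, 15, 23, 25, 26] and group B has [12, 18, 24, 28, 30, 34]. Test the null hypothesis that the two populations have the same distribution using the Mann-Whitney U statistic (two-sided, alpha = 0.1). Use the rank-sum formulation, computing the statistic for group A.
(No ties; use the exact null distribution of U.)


Step 1: Combine and sort all 11 observations; assign midranks.
sorted (value, group): (12,Y), (13,X), (15,X), (18,Y), (23,X), (24,Y), (25,X), (26,X), (28,Y), (30,Y), (34,Y)
ranks: 12->1, 13->2, 15->3, 18->4, 23->5, 24->6, 25->7, 26->8, 28->9, 30->10, 34->11
Step 2: Rank sum for X: R1 = 2 + 3 + 5 + 7 + 8 = 25.
Step 3: U_X = R1 - n1(n1+1)/2 = 25 - 5*6/2 = 25 - 15 = 10.
       U_Y = n1*n2 - U_X = 30 - 10 = 20.
Step 4: No ties, so the exact null distribution of U (based on enumerating the C(11,5) = 462 equally likely rank assignments) gives the two-sided p-value.
Step 5: p-value = 0.428571; compare to alpha = 0.1. fail to reject H0.

U_X = 10, p = 0.428571, fail to reject H0 at alpha = 0.1.


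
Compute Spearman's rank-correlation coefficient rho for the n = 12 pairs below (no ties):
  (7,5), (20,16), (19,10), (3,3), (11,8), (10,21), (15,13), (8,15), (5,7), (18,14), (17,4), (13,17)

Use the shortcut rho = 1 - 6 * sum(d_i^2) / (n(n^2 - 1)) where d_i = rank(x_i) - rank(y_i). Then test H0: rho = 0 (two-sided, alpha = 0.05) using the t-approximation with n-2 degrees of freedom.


Step 1: Rank x and y separately (midranks; no ties here).
rank(x): 7->3, 20->12, 19->11, 3->1, 11->6, 10->5, 15->8, 8->4, 5->2, 18->10, 17->9, 13->7
rank(y): 5->3, 16->10, 10->6, 3->1, 8->5, 21->12, 13->7, 15->9, 7->4, 14->8, 4->2, 17->11
Step 2: d_i = R_x(i) - R_y(i); compute d_i^2.
  (3-3)^2=0, (12-10)^2=4, (11-6)^2=25, (1-1)^2=0, (6-5)^2=1, (5-12)^2=49, (8-7)^2=1, (4-9)^2=25, (2-4)^2=4, (10-8)^2=4, (9-2)^2=49, (7-11)^2=16
sum(d^2) = 178.
Step 3: rho = 1 - 6*178 / (12*(12^2 - 1)) = 1 - 1068/1716 = 0.377622.
Step 4: Under H0, t = rho * sqrt((n-2)/(1-rho^2)) = 1.2896 ~ t(10).
Step 5: Two-sided p-value from the t-distribution with 10 df = 0.226206.
Step 6: alpha = 0.05. fail to reject H0.

rho = 0.3776, p = 0.226206, fail to reject H0 at alpha = 0.05.


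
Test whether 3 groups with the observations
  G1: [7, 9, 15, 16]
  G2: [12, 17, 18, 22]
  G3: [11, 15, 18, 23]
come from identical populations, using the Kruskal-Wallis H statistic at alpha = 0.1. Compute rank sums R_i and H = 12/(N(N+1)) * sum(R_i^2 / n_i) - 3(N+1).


Step 1: Combine all N = 12 observations and assign midranks.
sorted (value, group, rank): (7,G1,1), (9,G1,2), (11,G3,3), (12,G2,4), (15,G1,5.5), (15,G3,5.5), (16,G1,7), (17,G2,8), (18,G2,9.5), (18,G3,9.5), (22,G2,11), (23,G3,12)
Step 2: Sum ranks within each group.
R_1 = 15.5 (n_1 = 4)
R_2 = 32.5 (n_2 = 4)
R_3 = 30 (n_3 = 4)
Step 3: H = 12/(N(N+1)) * sum(R_i^2/n_i) - 3(N+1)
     = 12/(12*13) * (15.5^2/4 + 32.5^2/4 + 30^2/4) - 3*13
     = 0.076923 * 549.125 - 39
     = 3.240385.
Step 4: Ties present; correction factor C = 1 - 12/(12^3 - 12) = 0.993007. Corrected H = 3.240385 / 0.993007 = 3.263204.
Step 5: Under H0, H ~ chi^2(2); p-value = 0.195616.
Step 6: alpha = 0.1. fail to reject H0.

H = 3.2632, df = 2, p = 0.195616, fail to reject H0.


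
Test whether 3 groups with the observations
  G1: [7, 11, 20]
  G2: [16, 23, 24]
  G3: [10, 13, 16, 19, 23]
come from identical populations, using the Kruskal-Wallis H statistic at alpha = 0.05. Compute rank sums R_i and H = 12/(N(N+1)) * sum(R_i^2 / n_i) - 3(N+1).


Step 1: Combine all N = 11 observations and assign midranks.
sorted (value, group, rank): (7,G1,1), (10,G3,2), (11,G1,3), (13,G3,4), (16,G2,5.5), (16,G3,5.5), (19,G3,7), (20,G1,8), (23,G2,9.5), (23,G3,9.5), (24,G2,11)
Step 2: Sum ranks within each group.
R_1 = 12 (n_1 = 3)
R_2 = 26 (n_2 = 3)
R_3 = 28 (n_3 = 5)
Step 3: H = 12/(N(N+1)) * sum(R_i^2/n_i) - 3(N+1)
     = 12/(11*12) * (12^2/3 + 26^2/3 + 28^2/5) - 3*12
     = 0.090909 * 430.133 - 36
     = 3.103030.
Step 4: Ties present; correction factor C = 1 - 12/(11^3 - 11) = 0.990909. Corrected H = 3.103030 / 0.990909 = 3.131498.
Step 5: Under H0, H ~ chi^2(2); p-value = 0.208931.
Step 6: alpha = 0.05. fail to reject H0.

H = 3.1315, df = 2, p = 0.208931, fail to reject H0.


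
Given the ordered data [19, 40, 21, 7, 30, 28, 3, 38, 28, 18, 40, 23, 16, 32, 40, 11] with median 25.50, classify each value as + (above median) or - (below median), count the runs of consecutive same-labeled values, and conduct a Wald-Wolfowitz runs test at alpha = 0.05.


Step 1: Compute median = 25.50; label A = above, B = below.
Labels in order: BABBAABAABABBAAB  (n_A = 8, n_B = 8)
Step 2: Count runs R = 11.
Step 3: Under H0 (random ordering), E[R] = 2*n_A*n_B/(n_A+n_B) + 1 = 2*8*8/16 + 1 = 9.0000.
        Var[R] = 2*n_A*n_B*(2*n_A*n_B - n_A - n_B) / ((n_A+n_B)^2 * (n_A+n_B-1)) = 14336/3840 = 3.7333.
        SD[R] = 1.9322.
Step 4: Continuity-corrected z = (R - 0.5 - E[R]) / SD[R] = (11 - 0.5 - 9.0000) / 1.9322 = 0.7763.
Step 5: Two-sided p-value via normal approximation = 2*(1 - Phi(|z|)) = 0.437558.
Step 6: alpha = 0.05. fail to reject H0.

R = 11, z = 0.7763, p = 0.437558, fail to reject H0.


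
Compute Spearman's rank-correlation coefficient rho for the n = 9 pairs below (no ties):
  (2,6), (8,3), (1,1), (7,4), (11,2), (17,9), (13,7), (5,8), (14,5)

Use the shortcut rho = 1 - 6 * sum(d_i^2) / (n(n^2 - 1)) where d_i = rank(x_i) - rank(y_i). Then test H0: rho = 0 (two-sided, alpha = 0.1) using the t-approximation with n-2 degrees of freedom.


Step 1: Rank x and y separately (midranks; no ties here).
rank(x): 2->2, 8->5, 1->1, 7->4, 11->6, 17->9, 13->7, 5->3, 14->8
rank(y): 6->6, 3->3, 1->1, 4->4, 2->2, 9->9, 7->7, 8->8, 5->5
Step 2: d_i = R_x(i) - R_y(i); compute d_i^2.
  (2-6)^2=16, (5-3)^2=4, (1-1)^2=0, (4-4)^2=0, (6-2)^2=16, (9-9)^2=0, (7-7)^2=0, (3-8)^2=25, (8-5)^2=9
sum(d^2) = 70.
Step 3: rho = 1 - 6*70 / (9*(9^2 - 1)) = 1 - 420/720 = 0.416667.
Step 4: Under H0, t = rho * sqrt((n-2)/(1-rho^2)) = 1.2127 ~ t(7).
Step 5: Two-sided p-value from the t-distribution with 7 df = 0.264586.
Step 6: alpha = 0.1. fail to reject H0.

rho = 0.4167, p = 0.264586, fail to reject H0 at alpha = 0.1.


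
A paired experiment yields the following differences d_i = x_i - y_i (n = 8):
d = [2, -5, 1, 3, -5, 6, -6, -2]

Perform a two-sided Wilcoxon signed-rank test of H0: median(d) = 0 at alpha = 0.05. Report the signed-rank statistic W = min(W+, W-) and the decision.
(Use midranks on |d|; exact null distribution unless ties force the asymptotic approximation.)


Step 1: Drop any zero differences (none here) and take |d_i|.
|d| = [2, 5, 1, 3, 5, 6, 6, 2]
Step 2: Midrank |d_i| (ties get averaged ranks).
ranks: |2|->2.5, |5|->5.5, |1|->1, |3|->4, |5|->5.5, |6|->7.5, |6|->7.5, |2|->2.5
Step 3: Attach original signs; sum ranks with positive sign and with negative sign.
W+ = 2.5 + 1 + 4 + 7.5 = 15
W- = 5.5 + 5.5 + 7.5 + 2.5 = 21
(Check: W+ + W- = 36 should equal n(n+1)/2 = 36.)
Step 4: Test statistic W = min(W+, W-) = 15.
Step 5: Ties in |d|, so use the tie-corrected normal approximation.
        E[W] = n(n+1)/4 = 8*9/4 = 18.
        Tie groups: |d|=2 (t=2), |d|=5 (t=2), |d|=6 (t=2); sum(t^3 - t) = 18.
        Var[W] = n(n+1)(2n+1)/24 - sum(t^3-t)/48 = 1224/24 - 18/48 = 50.625.
        z = (W - E[W]) / sqrt(Var[W]) = (15 - 18) / 7.1151 = -0.4216.
        Two-sided p = 2*Phi(z) = 0.673290.
Step 6: alpha = 0.05. fail to reject H0.

W+ = 15, W- = 21, W = min = 15, p = 0.673290, fail to reject H0.


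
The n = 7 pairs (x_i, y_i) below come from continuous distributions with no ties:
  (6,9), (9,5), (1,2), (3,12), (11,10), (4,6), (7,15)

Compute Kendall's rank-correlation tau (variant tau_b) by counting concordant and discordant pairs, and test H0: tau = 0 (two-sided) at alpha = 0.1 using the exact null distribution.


Step 1: Enumerate the 21 unordered pairs (i,j) with i<j and classify each by sign(x_j-x_i) * sign(y_j-y_i).
  (1,2):dx=+3,dy=-4->D; (1,3):dx=-5,dy=-7->C; (1,4):dx=-3,dy=+3->D; (1,5):dx=+5,dy=+1->C
  (1,6):dx=-2,dy=-3->C; (1,7):dx=+1,dy=+6->C; (2,3):dx=-8,dy=-3->C; (2,4):dx=-6,dy=+7->D
  (2,5):dx=+2,dy=+5->C; (2,6):dx=-5,dy=+1->D; (2,7):dx=-2,dy=+10->D; (3,4):dx=+2,dy=+10->C
  (3,5):dx=+10,dy=+8->C; (3,6):dx=+3,dy=+4->C; (3,7):dx=+6,dy=+13->C; (4,5):dx=+8,dy=-2->D
  (4,6):dx=+1,dy=-6->D; (4,7):dx=+4,dy=+3->C; (5,6):dx=-7,dy=-4->C; (5,7):dx=-4,dy=+5->D
  (6,7):dx=+3,dy=+9->C
Step 2: C = 13, D = 8, total pairs = 21.
Step 3: tau = (C - D)/(n(n-1)/2) = (13 - 8)/21 = 0.238095.
Step 4: Exact two-sided p-value (enumerate n! = 5040 permutations of y under H0): p = 0.561905.
Step 5: alpha = 0.1. fail to reject H0.

tau_b = 0.2381 (C=13, D=8), p = 0.561905, fail to reject H0.


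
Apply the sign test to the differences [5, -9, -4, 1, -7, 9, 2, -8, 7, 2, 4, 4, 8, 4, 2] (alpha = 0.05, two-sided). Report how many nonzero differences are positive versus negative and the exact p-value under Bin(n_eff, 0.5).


Step 1: Discard zero differences. Original n = 15; n_eff = number of nonzero differences = 15.
Nonzero differences (with sign): +5, -9, -4, +1, -7, +9, +2, -8, +7, +2, +4, +4, +8, +4, +2
Step 2: Count signs: positive = 11, negative = 4.
Step 3: Under H0: P(positive) = 0.5, so the number of positives S ~ Bin(15, 0.5).
Step 4: Two-sided exact p-value = sum of Bin(15,0.5) probabilities at or below the observed probability = 0.118469.
Step 5: alpha = 0.05. fail to reject H0.

n_eff = 15, pos = 11, neg = 4, p = 0.118469, fail to reject H0.


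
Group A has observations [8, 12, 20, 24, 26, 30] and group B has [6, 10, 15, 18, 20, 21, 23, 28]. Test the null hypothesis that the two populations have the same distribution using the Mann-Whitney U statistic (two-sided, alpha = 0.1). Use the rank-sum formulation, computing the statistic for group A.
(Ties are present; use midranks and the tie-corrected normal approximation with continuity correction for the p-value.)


Step 1: Combine and sort all 14 observations; assign midranks.
sorted (value, group): (6,Y), (8,X), (10,Y), (12,X), (15,Y), (18,Y), (20,X), (20,Y), (21,Y), (23,Y), (24,X), (26,X), (28,Y), (30,X)
ranks: 6->1, 8->2, 10->3, 12->4, 15->5, 18->6, 20->7.5, 20->7.5, 21->9, 23->10, 24->11, 26->12, 28->13, 30->14
Step 2: Rank sum for X: R1 = 2 + 4 + 7.5 + 11 + 12 + 14 = 50.5.
Step 3: U_X = R1 - n1(n1+1)/2 = 50.5 - 6*7/2 = 50.5 - 21 = 29.5.
       U_Y = n1*n2 - U_X = 48 - 29.5 = 18.5.
Step 4: Ties are present, so use the tie-corrected normal approximation (with continuity correction) for the p-value.
Step 5: p-value = 0.518145; compare to alpha = 0.1. fail to reject H0.

U_X = 29.5, p = 0.518145, fail to reject H0 at alpha = 0.1.


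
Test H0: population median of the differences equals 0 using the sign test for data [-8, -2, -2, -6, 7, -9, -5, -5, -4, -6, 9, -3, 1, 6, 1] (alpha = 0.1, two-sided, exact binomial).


Step 1: Discard zero differences. Original n = 15; n_eff = number of nonzero differences = 15.
Nonzero differences (with sign): -8, -2, -2, -6, +7, -9, -5, -5, -4, -6, +9, -3, +1, +6, +1
Step 2: Count signs: positive = 5, negative = 10.
Step 3: Under H0: P(positive) = 0.5, so the number of positives S ~ Bin(15, 0.5).
Step 4: Two-sided exact p-value = sum of Bin(15,0.5) probabilities at or below the observed probability = 0.301758.
Step 5: alpha = 0.1. fail to reject H0.

n_eff = 15, pos = 5, neg = 10, p = 0.301758, fail to reject H0.


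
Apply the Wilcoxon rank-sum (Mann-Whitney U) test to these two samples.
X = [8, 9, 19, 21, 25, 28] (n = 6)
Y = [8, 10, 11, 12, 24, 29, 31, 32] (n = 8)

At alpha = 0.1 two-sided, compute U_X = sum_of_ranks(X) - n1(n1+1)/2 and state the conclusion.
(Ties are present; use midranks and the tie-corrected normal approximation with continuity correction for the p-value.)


Step 1: Combine and sort all 14 observations; assign midranks.
sorted (value, group): (8,X), (8,Y), (9,X), (10,Y), (11,Y), (12,Y), (19,X), (21,X), (24,Y), (25,X), (28,X), (29,Y), (31,Y), (32,Y)
ranks: 8->1.5, 8->1.5, 9->3, 10->4, 11->5, 12->6, 19->7, 21->8, 24->9, 25->10, 28->11, 29->12, 31->13, 32->14
Step 2: Rank sum for X: R1 = 1.5 + 3 + 7 + 8 + 10 + 11 = 40.5.
Step 3: U_X = R1 - n1(n1+1)/2 = 40.5 - 6*7/2 = 40.5 - 21 = 19.5.
       U_Y = n1*n2 - U_X = 48 - 19.5 = 28.5.
Step 4: Ties are present, so use the tie-corrected normal approximation (with continuity correction) for the p-value.
Step 5: p-value = 0.605180; compare to alpha = 0.1. fail to reject H0.

U_X = 19.5, p = 0.605180, fail to reject H0 at alpha = 0.1.


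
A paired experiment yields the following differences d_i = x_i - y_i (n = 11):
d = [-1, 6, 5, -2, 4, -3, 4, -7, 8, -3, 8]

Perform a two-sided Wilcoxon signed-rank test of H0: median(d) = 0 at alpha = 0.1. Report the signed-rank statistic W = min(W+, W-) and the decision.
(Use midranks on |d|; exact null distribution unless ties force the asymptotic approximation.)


Step 1: Drop any zero differences (none here) and take |d_i|.
|d| = [1, 6, 5, 2, 4, 3, 4, 7, 8, 3, 8]
Step 2: Midrank |d_i| (ties get averaged ranks).
ranks: |1|->1, |6|->8, |5|->7, |2|->2, |4|->5.5, |3|->3.5, |4|->5.5, |7|->9, |8|->10.5, |3|->3.5, |8|->10.5
Step 3: Attach original signs; sum ranks with positive sign and with negative sign.
W+ = 8 + 7 + 5.5 + 5.5 + 10.5 + 10.5 = 47
W- = 1 + 2 + 3.5 + 9 + 3.5 = 19
(Check: W+ + W- = 66 should equal n(n+1)/2 = 66.)
Step 4: Test statistic W = min(W+, W-) = 19.
Step 5: Ties in |d|, so use the tie-corrected normal approximation.
        E[W] = n(n+1)/4 = 11*12/4 = 33.
        Tie groups: |d|=3 (t=2), |d|=4 (t=2), |d|=8 (t=2); sum(t^3 - t) = 18.
        Var[W] = n(n+1)(2n+1)/24 - sum(t^3-t)/48 = 3036/24 - 18/48 = 126.125.
        z = (W - E[W]) / sqrt(Var[W]) = (19 - 33) / 11.2305 = -1.2466.
        Two-sided p = 2*Phi(z) = 0.212544.
Step 6: alpha = 0.1. fail to reject H0.

W+ = 47, W- = 19, W = min = 19, p = 0.212544, fail to reject H0.


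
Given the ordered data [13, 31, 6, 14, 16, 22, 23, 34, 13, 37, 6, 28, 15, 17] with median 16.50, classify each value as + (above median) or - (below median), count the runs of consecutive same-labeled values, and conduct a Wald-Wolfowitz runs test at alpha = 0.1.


Step 1: Compute median = 16.50; label A = above, B = below.
Labels in order: BABBBAAABABABA  (n_A = 7, n_B = 7)
Step 2: Count runs R = 10.
Step 3: Under H0 (random ordering), E[R] = 2*n_A*n_B/(n_A+n_B) + 1 = 2*7*7/14 + 1 = 8.0000.
        Var[R] = 2*n_A*n_B*(2*n_A*n_B - n_A - n_B) / ((n_A+n_B)^2 * (n_A+n_B-1)) = 8232/2548 = 3.2308.
        SD[R] = 1.7974.
Step 4: Continuity-corrected z = (R - 0.5 - E[R]) / SD[R] = (10 - 0.5 - 8.0000) / 1.7974 = 0.8345.
Step 5: Two-sided p-value via normal approximation = 2*(1 - Phi(|z|)) = 0.403986.
Step 6: alpha = 0.1. fail to reject H0.

R = 10, z = 0.8345, p = 0.403986, fail to reject H0.


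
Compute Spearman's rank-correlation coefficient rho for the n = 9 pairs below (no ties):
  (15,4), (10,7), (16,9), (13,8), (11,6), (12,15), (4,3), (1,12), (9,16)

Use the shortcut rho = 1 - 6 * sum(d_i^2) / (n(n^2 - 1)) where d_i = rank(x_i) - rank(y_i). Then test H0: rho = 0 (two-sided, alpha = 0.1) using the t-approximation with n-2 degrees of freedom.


Step 1: Rank x and y separately (midranks; no ties here).
rank(x): 15->8, 10->4, 16->9, 13->7, 11->5, 12->6, 4->2, 1->1, 9->3
rank(y): 4->2, 7->4, 9->6, 8->5, 6->3, 15->8, 3->1, 12->7, 16->9
Step 2: d_i = R_x(i) - R_y(i); compute d_i^2.
  (8-2)^2=36, (4-4)^2=0, (9-6)^2=9, (7-5)^2=4, (5-3)^2=4, (6-8)^2=4, (2-1)^2=1, (1-7)^2=36, (3-9)^2=36
sum(d^2) = 130.
Step 3: rho = 1 - 6*130 / (9*(9^2 - 1)) = 1 - 780/720 = -0.083333.
Step 4: Under H0, t = rho * sqrt((n-2)/(1-rho^2)) = -0.2212 ~ t(7).
Step 5: Two-sided p-value from the t-distribution with 7 df = 0.831214.
Step 6: alpha = 0.1. fail to reject H0.

rho = -0.0833, p = 0.831214, fail to reject H0 at alpha = 0.1.


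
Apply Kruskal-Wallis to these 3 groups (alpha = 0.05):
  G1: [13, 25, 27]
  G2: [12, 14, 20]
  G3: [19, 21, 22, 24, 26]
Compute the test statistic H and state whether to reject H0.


Step 1: Combine all N = 11 observations and assign midranks.
sorted (value, group, rank): (12,G2,1), (13,G1,2), (14,G2,3), (19,G3,4), (20,G2,5), (21,G3,6), (22,G3,7), (24,G3,8), (25,G1,9), (26,G3,10), (27,G1,11)
Step 2: Sum ranks within each group.
R_1 = 22 (n_1 = 3)
R_2 = 9 (n_2 = 3)
R_3 = 35 (n_3 = 5)
Step 3: H = 12/(N(N+1)) * sum(R_i^2/n_i) - 3(N+1)
     = 12/(11*12) * (22^2/3 + 9^2/3 + 35^2/5) - 3*12
     = 0.090909 * 433.333 - 36
     = 3.393939.
Step 4: No ties, so H is used without correction.
Step 5: Under H0, H ~ chi^2(2); p-value = 0.183238.
Step 6: alpha = 0.05. fail to reject H0.

H = 3.3939, df = 2, p = 0.183238, fail to reject H0.


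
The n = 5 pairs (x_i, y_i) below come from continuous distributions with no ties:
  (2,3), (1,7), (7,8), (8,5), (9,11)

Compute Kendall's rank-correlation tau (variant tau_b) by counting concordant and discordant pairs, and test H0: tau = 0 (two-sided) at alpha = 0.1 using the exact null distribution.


Step 1: Enumerate the 10 unordered pairs (i,j) with i<j and classify each by sign(x_j-x_i) * sign(y_j-y_i).
  (1,2):dx=-1,dy=+4->D; (1,3):dx=+5,dy=+5->C; (1,4):dx=+6,dy=+2->C; (1,5):dx=+7,dy=+8->C
  (2,3):dx=+6,dy=+1->C; (2,4):dx=+7,dy=-2->D; (2,5):dx=+8,dy=+4->C; (3,4):dx=+1,dy=-3->D
  (3,5):dx=+2,dy=+3->C; (4,5):dx=+1,dy=+6->C
Step 2: C = 7, D = 3, total pairs = 10.
Step 3: tau = (C - D)/(n(n-1)/2) = (7 - 3)/10 = 0.400000.
Step 4: Exact two-sided p-value (enumerate n! = 120 permutations of y under H0): p = 0.483333.
Step 5: alpha = 0.1. fail to reject H0.

tau_b = 0.4000 (C=7, D=3), p = 0.483333, fail to reject H0.


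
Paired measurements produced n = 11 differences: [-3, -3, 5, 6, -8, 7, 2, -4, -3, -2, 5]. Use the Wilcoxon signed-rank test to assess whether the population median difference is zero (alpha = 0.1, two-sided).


Step 1: Drop any zero differences (none here) and take |d_i|.
|d| = [3, 3, 5, 6, 8, 7, 2, 4, 3, 2, 5]
Step 2: Midrank |d_i| (ties get averaged ranks).
ranks: |3|->4, |3|->4, |5|->7.5, |6|->9, |8|->11, |7|->10, |2|->1.5, |4|->6, |3|->4, |2|->1.5, |5|->7.5
Step 3: Attach original signs; sum ranks with positive sign and with negative sign.
W+ = 7.5 + 9 + 10 + 1.5 + 7.5 = 35.5
W- = 4 + 4 + 11 + 6 + 4 + 1.5 = 30.5
(Check: W+ + W- = 66 should equal n(n+1)/2 = 66.)
Step 4: Test statistic W = min(W+, W-) = 30.5.
Step 5: Ties in |d|, so use the tie-corrected normal approximation.
        E[W] = n(n+1)/4 = 11*12/4 = 33.
        Tie groups: |d|=2 (t=2), |d|=3 (t=3), |d|=5 (t=2); sum(t^3 - t) = 36.
        Var[W] = n(n+1)(2n+1)/24 - sum(t^3-t)/48 = 3036/24 - 36/48 = 125.75.
        z = (W - E[W]) / sqrt(Var[W]) = (30.5 - 33) / 11.2138 = -0.2229.
        Two-sided p = 2*Phi(z) = 0.823583.
Step 6: alpha = 0.1. fail to reject H0.

W+ = 35.5, W- = 30.5, W = min = 30.5, p = 0.823583, fail to reject H0.


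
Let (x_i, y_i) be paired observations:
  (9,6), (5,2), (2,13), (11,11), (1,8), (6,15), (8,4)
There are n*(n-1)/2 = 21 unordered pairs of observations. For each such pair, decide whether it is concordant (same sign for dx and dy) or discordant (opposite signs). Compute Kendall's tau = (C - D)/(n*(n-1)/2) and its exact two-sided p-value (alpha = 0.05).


Step 1: Enumerate the 21 unordered pairs (i,j) with i<j and classify each by sign(x_j-x_i) * sign(y_j-y_i).
  (1,2):dx=-4,dy=-4->C; (1,3):dx=-7,dy=+7->D; (1,4):dx=+2,dy=+5->C; (1,5):dx=-8,dy=+2->D
  (1,6):dx=-3,dy=+9->D; (1,7):dx=-1,dy=-2->C; (2,3):dx=-3,dy=+11->D; (2,4):dx=+6,dy=+9->C
  (2,5):dx=-4,dy=+6->D; (2,6):dx=+1,dy=+13->C; (2,7):dx=+3,dy=+2->C; (3,4):dx=+9,dy=-2->D
  (3,5):dx=-1,dy=-5->C; (3,6):dx=+4,dy=+2->C; (3,7):dx=+6,dy=-9->D; (4,5):dx=-10,dy=-3->C
  (4,6):dx=-5,dy=+4->D; (4,7):dx=-3,dy=-7->C; (5,6):dx=+5,dy=+7->C; (5,7):dx=+7,dy=-4->D
  (6,7):dx=+2,dy=-11->D
Step 2: C = 11, D = 10, total pairs = 21.
Step 3: tau = (C - D)/(n(n-1)/2) = (11 - 10)/21 = 0.047619.
Step 4: Exact two-sided p-value (enumerate n! = 5040 permutations of y under H0): p = 1.000000.
Step 5: alpha = 0.05. fail to reject H0.

tau_b = 0.0476 (C=11, D=10), p = 1.000000, fail to reject H0.


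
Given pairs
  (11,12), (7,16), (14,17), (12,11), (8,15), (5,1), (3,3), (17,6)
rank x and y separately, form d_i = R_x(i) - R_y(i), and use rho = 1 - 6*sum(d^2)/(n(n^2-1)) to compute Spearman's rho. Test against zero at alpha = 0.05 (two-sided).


Step 1: Rank x and y separately (midranks; no ties here).
rank(x): 11->5, 7->3, 14->7, 12->6, 8->4, 5->2, 3->1, 17->8
rank(y): 12->5, 16->7, 17->8, 11->4, 15->6, 1->1, 3->2, 6->3
Step 2: d_i = R_x(i) - R_y(i); compute d_i^2.
  (5-5)^2=0, (3-7)^2=16, (7-8)^2=1, (6-4)^2=4, (4-6)^2=4, (2-1)^2=1, (1-2)^2=1, (8-3)^2=25
sum(d^2) = 52.
Step 3: rho = 1 - 6*52 / (8*(8^2 - 1)) = 1 - 312/504 = 0.380952.
Step 4: Under H0, t = rho * sqrt((n-2)/(1-rho^2)) = 1.0092 ~ t(6).
Step 5: Two-sided p-value from the t-distribution with 6 df = 0.351813.
Step 6: alpha = 0.05. fail to reject H0.

rho = 0.3810, p = 0.351813, fail to reject H0 at alpha = 0.05.


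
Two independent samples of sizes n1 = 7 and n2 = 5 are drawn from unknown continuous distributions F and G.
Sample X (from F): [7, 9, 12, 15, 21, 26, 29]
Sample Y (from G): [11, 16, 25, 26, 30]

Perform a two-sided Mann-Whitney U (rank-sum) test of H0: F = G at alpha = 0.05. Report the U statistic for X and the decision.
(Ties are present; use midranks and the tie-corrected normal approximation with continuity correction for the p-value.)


Step 1: Combine and sort all 12 observations; assign midranks.
sorted (value, group): (7,X), (9,X), (11,Y), (12,X), (15,X), (16,Y), (21,X), (25,Y), (26,X), (26,Y), (29,X), (30,Y)
ranks: 7->1, 9->2, 11->3, 12->4, 15->5, 16->6, 21->7, 25->8, 26->9.5, 26->9.5, 29->11, 30->12
Step 2: Rank sum for X: R1 = 1 + 2 + 4 + 5 + 7 + 9.5 + 11 = 39.5.
Step 3: U_X = R1 - n1(n1+1)/2 = 39.5 - 7*8/2 = 39.5 - 28 = 11.5.
       U_Y = n1*n2 - U_X = 35 - 11.5 = 23.5.
Step 4: Ties are present, so use the tie-corrected normal approximation (with continuity correction) for the p-value.
Step 5: p-value = 0.370914; compare to alpha = 0.05. fail to reject H0.

U_X = 11.5, p = 0.370914, fail to reject H0 at alpha = 0.05.


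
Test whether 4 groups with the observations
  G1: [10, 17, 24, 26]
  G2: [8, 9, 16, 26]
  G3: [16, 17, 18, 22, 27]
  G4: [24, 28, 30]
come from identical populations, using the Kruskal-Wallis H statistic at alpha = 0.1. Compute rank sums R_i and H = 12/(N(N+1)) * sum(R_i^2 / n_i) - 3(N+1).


Step 1: Combine all N = 16 observations and assign midranks.
sorted (value, group, rank): (8,G2,1), (9,G2,2), (10,G1,3), (16,G2,4.5), (16,G3,4.5), (17,G1,6.5), (17,G3,6.5), (18,G3,8), (22,G3,9), (24,G1,10.5), (24,G4,10.5), (26,G1,12.5), (26,G2,12.5), (27,G3,14), (28,G4,15), (30,G4,16)
Step 2: Sum ranks within each group.
R_1 = 32.5 (n_1 = 4)
R_2 = 20 (n_2 = 4)
R_3 = 42 (n_3 = 5)
R_4 = 41.5 (n_4 = 3)
Step 3: H = 12/(N(N+1)) * sum(R_i^2/n_i) - 3(N+1)
     = 12/(16*17) * (32.5^2/4 + 20^2/4 + 42^2/5 + 41.5^2/3) - 3*17
     = 0.044118 * 1290.95 - 51
     = 5.953493.
Step 4: Ties present; correction factor C = 1 - 24/(16^3 - 16) = 0.994118. Corrected H = 5.953493 / 0.994118 = 5.988720.
Step 5: Under H0, H ~ chi^2(3); p-value = 0.112160.
Step 6: alpha = 0.1. fail to reject H0.

H = 5.9887, df = 3, p = 0.112160, fail to reject H0.


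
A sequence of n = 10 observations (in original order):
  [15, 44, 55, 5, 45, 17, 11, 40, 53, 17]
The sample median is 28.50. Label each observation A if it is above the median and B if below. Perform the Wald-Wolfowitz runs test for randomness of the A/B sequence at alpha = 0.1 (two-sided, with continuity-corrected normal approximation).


Step 1: Compute median = 28.50; label A = above, B = below.
Labels in order: BAABABBAAB  (n_A = 5, n_B = 5)
Step 2: Count runs R = 7.
Step 3: Under H0 (random ordering), E[R] = 2*n_A*n_B/(n_A+n_B) + 1 = 2*5*5/10 + 1 = 6.0000.
        Var[R] = 2*n_A*n_B*(2*n_A*n_B - n_A - n_B) / ((n_A+n_B)^2 * (n_A+n_B-1)) = 2000/900 = 2.2222.
        SD[R] = 1.4907.
Step 4: Continuity-corrected z = (R - 0.5 - E[R]) / SD[R] = (7 - 0.5 - 6.0000) / 1.4907 = 0.3354.
Step 5: Two-sided p-value via normal approximation = 2*(1 - Phi(|z|)) = 0.737316.
Step 6: alpha = 0.1. fail to reject H0.

R = 7, z = 0.3354, p = 0.737316, fail to reject H0.


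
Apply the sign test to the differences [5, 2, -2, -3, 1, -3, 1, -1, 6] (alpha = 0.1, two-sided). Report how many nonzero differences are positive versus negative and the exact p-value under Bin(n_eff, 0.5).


Step 1: Discard zero differences. Original n = 9; n_eff = number of nonzero differences = 9.
Nonzero differences (with sign): +5, +2, -2, -3, +1, -3, +1, -1, +6
Step 2: Count signs: positive = 5, negative = 4.
Step 3: Under H0: P(positive) = 0.5, so the number of positives S ~ Bin(9, 0.5).
Step 4: Two-sided exact p-value = sum of Bin(9,0.5) probabilities at or below the observed probability = 1.000000.
Step 5: alpha = 0.1. fail to reject H0.

n_eff = 9, pos = 5, neg = 4, p = 1.000000, fail to reject H0.


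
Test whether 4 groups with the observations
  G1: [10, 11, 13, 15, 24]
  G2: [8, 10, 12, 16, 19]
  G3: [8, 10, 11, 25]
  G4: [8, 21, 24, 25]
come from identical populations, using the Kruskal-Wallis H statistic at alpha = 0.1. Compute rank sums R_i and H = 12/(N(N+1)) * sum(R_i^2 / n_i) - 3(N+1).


Step 1: Combine all N = 18 observations and assign midranks.
sorted (value, group, rank): (8,G2,2), (8,G3,2), (8,G4,2), (10,G1,5), (10,G2,5), (10,G3,5), (11,G1,7.5), (11,G3,7.5), (12,G2,9), (13,G1,10), (15,G1,11), (16,G2,12), (19,G2,13), (21,G4,14), (24,G1,15.5), (24,G4,15.5), (25,G3,17.5), (25,G4,17.5)
Step 2: Sum ranks within each group.
R_1 = 49 (n_1 = 5)
R_2 = 41 (n_2 = 5)
R_3 = 32 (n_3 = 4)
R_4 = 49 (n_4 = 4)
Step 3: H = 12/(N(N+1)) * sum(R_i^2/n_i) - 3(N+1)
     = 12/(18*19) * (49^2/5 + 41^2/5 + 32^2/4 + 49^2/4) - 3*19
     = 0.035088 * 1672.65 - 57
     = 1.689474.
Step 4: Ties present; correction factor C = 1 - 66/(18^3 - 18) = 0.988648. Corrected H = 1.689474 / 0.988648 = 1.708873.
Step 5: Under H0, H ~ chi^2(3); p-value = 0.634963.
Step 6: alpha = 0.1. fail to reject H0.

H = 1.7089, df = 3, p = 0.634963, fail to reject H0.


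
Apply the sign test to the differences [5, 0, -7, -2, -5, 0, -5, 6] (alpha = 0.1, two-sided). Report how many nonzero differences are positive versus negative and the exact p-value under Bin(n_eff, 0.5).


Step 1: Discard zero differences. Original n = 8; n_eff = number of nonzero differences = 6.
Nonzero differences (with sign): +5, -7, -2, -5, -5, +6
Step 2: Count signs: positive = 2, negative = 4.
Step 3: Under H0: P(positive) = 0.5, so the number of positives S ~ Bin(6, 0.5).
Step 4: Two-sided exact p-value = sum of Bin(6,0.5) probabilities at or below the observed probability = 0.687500.
Step 5: alpha = 0.1. fail to reject H0.

n_eff = 6, pos = 2, neg = 4, p = 0.687500, fail to reject H0.


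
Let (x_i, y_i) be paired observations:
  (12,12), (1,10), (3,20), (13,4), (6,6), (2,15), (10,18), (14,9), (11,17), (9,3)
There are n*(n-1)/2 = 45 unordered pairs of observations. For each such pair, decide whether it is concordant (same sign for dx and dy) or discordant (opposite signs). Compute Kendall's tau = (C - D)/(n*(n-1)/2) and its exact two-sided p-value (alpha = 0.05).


Step 1: Enumerate the 45 unordered pairs (i,j) with i<j and classify each by sign(x_j-x_i) * sign(y_j-y_i).
  (1,2):dx=-11,dy=-2->C; (1,3):dx=-9,dy=+8->D; (1,4):dx=+1,dy=-8->D; (1,5):dx=-6,dy=-6->C
  (1,6):dx=-10,dy=+3->D; (1,7):dx=-2,dy=+6->D; (1,8):dx=+2,dy=-3->D; (1,9):dx=-1,dy=+5->D
  (1,10):dx=-3,dy=-9->C; (2,3):dx=+2,dy=+10->C; (2,4):dx=+12,dy=-6->D; (2,5):dx=+5,dy=-4->D
  (2,6):dx=+1,dy=+5->C; (2,7):dx=+9,dy=+8->C; (2,8):dx=+13,dy=-1->D; (2,9):dx=+10,dy=+7->C
  (2,10):dx=+8,dy=-7->D; (3,4):dx=+10,dy=-16->D; (3,5):dx=+3,dy=-14->D; (3,6):dx=-1,dy=-5->C
  (3,7):dx=+7,dy=-2->D; (3,8):dx=+11,dy=-11->D; (3,9):dx=+8,dy=-3->D; (3,10):dx=+6,dy=-17->D
  (4,5):dx=-7,dy=+2->D; (4,6):dx=-11,dy=+11->D; (4,7):dx=-3,dy=+14->D; (4,8):dx=+1,dy=+5->C
  (4,9):dx=-2,dy=+13->D; (4,10):dx=-4,dy=-1->C; (5,6):dx=-4,dy=+9->D; (5,7):dx=+4,dy=+12->C
  (5,8):dx=+8,dy=+3->C; (5,9):dx=+5,dy=+11->C; (5,10):dx=+3,dy=-3->D; (6,7):dx=+8,dy=+3->C
  (6,8):dx=+12,dy=-6->D; (6,9):dx=+9,dy=+2->C; (6,10):dx=+7,dy=-12->D; (7,8):dx=+4,dy=-9->D
  (7,9):dx=+1,dy=-1->D; (7,10):dx=-1,dy=-15->C; (8,9):dx=-3,dy=+8->D; (8,10):dx=-5,dy=-6->C
  (9,10):dx=-2,dy=-14->C
Step 2: C = 18, D = 27, total pairs = 45.
Step 3: tau = (C - D)/(n(n-1)/2) = (18 - 27)/45 = -0.200000.
Step 4: Exact two-sided p-value (enumerate n! = 3628800 permutations of y under H0): p = 0.484313.
Step 5: alpha = 0.05. fail to reject H0.

tau_b = -0.2000 (C=18, D=27), p = 0.484313, fail to reject H0.


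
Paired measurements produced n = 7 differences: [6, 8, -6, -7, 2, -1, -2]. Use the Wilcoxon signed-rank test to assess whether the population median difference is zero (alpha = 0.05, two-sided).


Step 1: Drop any zero differences (none here) and take |d_i|.
|d| = [6, 8, 6, 7, 2, 1, 2]
Step 2: Midrank |d_i| (ties get averaged ranks).
ranks: |6|->4.5, |8|->7, |6|->4.5, |7|->6, |2|->2.5, |1|->1, |2|->2.5
Step 3: Attach original signs; sum ranks with positive sign and with negative sign.
W+ = 4.5 + 7 + 2.5 = 14
W- = 4.5 + 6 + 1 + 2.5 = 14
(Check: W+ + W- = 28 should equal n(n+1)/2 = 28.)
Step 4: Test statistic W = min(W+, W-) = 14.
Step 5: Ties in |d|, so use the tie-corrected normal approximation.
        E[W] = n(n+1)/4 = 7*8/4 = 14.
        Tie groups: |d|=2 (t=2), |d|=6 (t=2); sum(t^3 - t) = 12.
        Var[W] = n(n+1)(2n+1)/24 - sum(t^3-t)/48 = 840/24 - 12/48 = 34.75.
        z = (W - E[W]) / sqrt(Var[W]) = (14 - 14) / 5.8949 = 0.0000.
        Two-sided p = 2*Phi(z) = 1.000000.
Step 6: alpha = 0.05. fail to reject H0.

W+ = 14, W- = 14, W = min = 14, p = 1.000000, fail to reject H0.


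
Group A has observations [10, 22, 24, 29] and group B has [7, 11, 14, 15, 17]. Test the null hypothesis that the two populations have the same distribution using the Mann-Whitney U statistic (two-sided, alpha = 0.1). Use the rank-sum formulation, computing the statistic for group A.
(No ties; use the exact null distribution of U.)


Step 1: Combine and sort all 9 observations; assign midranks.
sorted (value, group): (7,Y), (10,X), (11,Y), (14,Y), (15,Y), (17,Y), (22,X), (24,X), (29,X)
ranks: 7->1, 10->2, 11->3, 14->4, 15->5, 17->6, 22->7, 24->8, 29->9
Step 2: Rank sum for X: R1 = 2 + 7 + 8 + 9 = 26.
Step 3: U_X = R1 - n1(n1+1)/2 = 26 - 4*5/2 = 26 - 10 = 16.
       U_Y = n1*n2 - U_X = 20 - 16 = 4.
Step 4: No ties, so the exact null distribution of U (based on enumerating the C(9,4) = 126 equally likely rank assignments) gives the two-sided p-value.
Step 5: p-value = 0.190476; compare to alpha = 0.1. fail to reject H0.

U_X = 16, p = 0.190476, fail to reject H0 at alpha = 0.1.


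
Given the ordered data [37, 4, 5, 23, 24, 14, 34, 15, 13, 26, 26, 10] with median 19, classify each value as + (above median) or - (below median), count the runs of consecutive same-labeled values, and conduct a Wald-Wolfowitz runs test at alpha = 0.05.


Step 1: Compute median = 19; label A = above, B = below.
Labels in order: ABBAABABBAAB  (n_A = 6, n_B = 6)
Step 2: Count runs R = 8.
Step 3: Under H0 (random ordering), E[R] = 2*n_A*n_B/(n_A+n_B) + 1 = 2*6*6/12 + 1 = 7.0000.
        Var[R] = 2*n_A*n_B*(2*n_A*n_B - n_A - n_B) / ((n_A+n_B)^2 * (n_A+n_B-1)) = 4320/1584 = 2.7273.
        SD[R] = 1.6514.
Step 4: Continuity-corrected z = (R - 0.5 - E[R]) / SD[R] = (8 - 0.5 - 7.0000) / 1.6514 = 0.3028.
Step 5: Two-sided p-value via normal approximation = 2*(1 - Phi(|z|)) = 0.762069.
Step 6: alpha = 0.05. fail to reject H0.

R = 8, z = 0.3028, p = 0.762069, fail to reject H0.


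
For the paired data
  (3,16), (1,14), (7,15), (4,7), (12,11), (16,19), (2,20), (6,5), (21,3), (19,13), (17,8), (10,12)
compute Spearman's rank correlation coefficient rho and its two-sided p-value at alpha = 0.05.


Step 1: Rank x and y separately (midranks; no ties here).
rank(x): 3->3, 1->1, 7->6, 4->4, 12->8, 16->9, 2->2, 6->5, 21->12, 19->11, 17->10, 10->7
rank(y): 16->10, 14->8, 15->9, 7->3, 11->5, 19->11, 20->12, 5->2, 3->1, 13->7, 8->4, 12->6
Step 2: d_i = R_x(i) - R_y(i); compute d_i^2.
  (3-10)^2=49, (1-8)^2=49, (6-9)^2=9, (4-3)^2=1, (8-5)^2=9, (9-11)^2=4, (2-12)^2=100, (5-2)^2=9, (12-1)^2=121, (11-7)^2=16, (10-4)^2=36, (7-6)^2=1
sum(d^2) = 404.
Step 3: rho = 1 - 6*404 / (12*(12^2 - 1)) = 1 - 2424/1716 = -0.412587.
Step 4: Under H0, t = rho * sqrt((n-2)/(1-rho^2)) = -1.4323 ~ t(10).
Step 5: Two-sided p-value from the t-distribution with 10 df = 0.182564.
Step 6: alpha = 0.05. fail to reject H0.

rho = -0.4126, p = 0.182564, fail to reject H0 at alpha = 0.05.
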